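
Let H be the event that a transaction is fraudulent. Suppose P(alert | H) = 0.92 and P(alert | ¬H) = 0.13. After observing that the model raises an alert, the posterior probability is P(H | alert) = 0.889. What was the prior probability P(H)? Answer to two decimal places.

P(H) = 0.53

In odds form, posterior odds = prior odds × likelihood ratio, so prior odds = posterior odds ÷ LR.
Posterior odds = 0.889/(1−0.889) = 8.0090. LR = 0.92/0.13 = 7.0769.
Prior odds = 8.0090/7.0769 = 1.1317, so P(H) = 1.1317/(1+1.1317) ≈ 0.53.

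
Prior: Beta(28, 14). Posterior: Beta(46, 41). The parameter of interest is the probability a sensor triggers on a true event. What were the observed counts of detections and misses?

Beta is conjugate to the binomial likelihood: posterior = Beta(a+s, b+f).
Match parameters: s=46−28=18, f=41−14=27.

18 detections and 27 misses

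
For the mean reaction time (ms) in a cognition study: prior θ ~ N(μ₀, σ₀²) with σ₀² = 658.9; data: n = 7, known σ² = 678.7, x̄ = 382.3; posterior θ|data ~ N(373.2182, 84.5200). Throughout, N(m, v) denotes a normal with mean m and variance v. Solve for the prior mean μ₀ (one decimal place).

With known observation variance, the Normal–Normal posterior has precision τ_n = τ₀ + n/σ² and mean μ_n = (τ₀μ₀ + (n/σ²)x̄)/τ_n.
Here τ₀ = 1/658.9 = 0.001518 and τ_data = 7/678.7 = 0.010314, so τ_n = 0.011832.
Rearranging for μ₀: μ₀ = (μ_n·τ_n − τ_data·x̄)/τ₀ = (373.2182·0.011832 − 0.010314·382.3) / 0.001518 = 0.472876/0.001518 ≈ 311.5.

μ₀ = 311.5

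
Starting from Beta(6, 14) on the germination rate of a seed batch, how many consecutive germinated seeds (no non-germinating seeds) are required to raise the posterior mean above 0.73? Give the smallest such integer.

k = 32

After k germinated seeds and 0 non-germinating seeds the posterior is Beta(6+k, 14), with mean (6+k)/(6+14+k).
Set (6+k)/(20+k) > 0.73 and solve: k > (0.73·20 − 6)/(1 − 0.73) = 31.852.
The smallest integer exceeding 31.852 is 32, and checking k=32: (38)/(52) = 0.7308 > 0.73.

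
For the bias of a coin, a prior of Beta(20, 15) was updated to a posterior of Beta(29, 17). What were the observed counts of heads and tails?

A Beta(α, β) prior with s successes and f failures in binomial data gives a Beta(α+s, β+f) posterior.
Match parameters: s=29−20=9, f=17−15=2.

9 heads and 2 tails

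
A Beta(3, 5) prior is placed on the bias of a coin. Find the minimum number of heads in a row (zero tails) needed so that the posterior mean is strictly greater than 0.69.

After k heads and 0 tails the posterior is Beta(3+k, 5), with mean (3+k)/(3+5+k).
Set (3+k)/(8+k) > 0.69 and solve: k > (0.69·8 − 3)/(1 − 0.69) = 8.129.
The smallest integer exceeding 8.129 is 9.

k = 9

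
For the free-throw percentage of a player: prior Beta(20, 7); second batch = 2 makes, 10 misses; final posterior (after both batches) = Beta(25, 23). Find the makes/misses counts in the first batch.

3 makes and 6 misses

Because Beta–binomial updating is additive in the counts, the combined data contributed (α_post−α_prior, β_post−β_prior) successes and failures.
Total across both batches: 25−20=5 makes, 23−7=16 misses.
Subtract the second batch: 5−2=3 makes and 16−10=6 misses.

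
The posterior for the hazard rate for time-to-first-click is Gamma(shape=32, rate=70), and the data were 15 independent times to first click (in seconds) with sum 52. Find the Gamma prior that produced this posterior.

Gamma(shape=17, rate=18)

Gamma–exponential conjugacy: posterior shape = α + n, posterior rate = β + Σtᵢ.
So α = 32 − 15 = 17 and β = 70 − 52 = 18.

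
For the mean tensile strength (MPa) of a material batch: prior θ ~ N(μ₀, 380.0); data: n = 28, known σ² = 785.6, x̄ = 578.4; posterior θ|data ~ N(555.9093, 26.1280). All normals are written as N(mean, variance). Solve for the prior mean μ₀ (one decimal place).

μ₀ = 251.3

The posterior mean is a precision-weighted average: μ_n = (τ₀μ₀ + τ_data·x̄)/(τ₀+τ_data), with τ₀=1/σ₀² and τ_data=n/σ².
Here τ₀ = 1/380.0 = 0.002632 and τ_data = 28/785.6 = 0.035642, so τ_n = 0.038274.
Rearranging for μ₀: μ₀ = (μ_n·τ_n − τ_data·x̄)/τ₀ = (555.9093·0.038274 − 0.035642·578.4) / 0.002632 = 0.661540/0.002632 ≈ 251.3.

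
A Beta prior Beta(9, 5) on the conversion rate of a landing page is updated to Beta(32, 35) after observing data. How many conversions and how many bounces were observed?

23 conversions and 30 bounces

A Beta(a, b) prior with s successes and f failures in binomial data gives a Beta(a+s, b+f) posterior.
Match parameters: s=32−9=23, f=35−5=30.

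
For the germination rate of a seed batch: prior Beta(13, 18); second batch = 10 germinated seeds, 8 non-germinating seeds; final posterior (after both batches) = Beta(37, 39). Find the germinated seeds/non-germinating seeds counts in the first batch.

Because Beta–binomial updating is additive in the counts, the combined data contributed (α_post−α_prior, β_post−β_prior) successes and failures.
Total across both batches: 37−13=24 germinated seeds, 39−18=21 non-germinating seeds.
Subtract the second batch: 24−10=14 germinated seeds and 21−8=13 non-germinating seeds.

14 germinated seeds and 13 non-germinating seeds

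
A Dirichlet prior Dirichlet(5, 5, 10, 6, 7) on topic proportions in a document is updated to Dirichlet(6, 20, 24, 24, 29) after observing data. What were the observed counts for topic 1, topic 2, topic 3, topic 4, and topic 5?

For a Dirichlet(α) prior with multinomial counts c, the posterior is Dirichlet(α + c) componentwise.
Counts are posterior − prior componentwise: 6−5=1, 20−5=15, 24−10=14, 24−6=18, 29−7=22.

counts (1, 15, 14, 18, 22)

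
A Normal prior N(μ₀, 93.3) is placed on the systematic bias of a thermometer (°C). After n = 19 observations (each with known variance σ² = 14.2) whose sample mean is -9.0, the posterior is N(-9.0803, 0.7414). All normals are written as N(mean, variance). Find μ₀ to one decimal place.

The posterior mean is a precision-weighted average: μ_n = (τ₀μ₀ + τ_data·x̄)/(τ₀+τ_data), with τ₀=1/σ₀² and τ_data=n/σ².
Here τ₀ = 1/93.3 = 0.010718 and τ_data = 19/14.2 = 1.338028, so τ_n = 1.348746.
Rearranging for μ₀: μ₀ = (μ_n·τ_n − τ_data·x̄)/τ₀ = (-9.0803·1.348746 − 1.338028·-9.0) / 0.010718 = -0.204766/0.010718 ≈ -19.1.

μ₀ = -19.1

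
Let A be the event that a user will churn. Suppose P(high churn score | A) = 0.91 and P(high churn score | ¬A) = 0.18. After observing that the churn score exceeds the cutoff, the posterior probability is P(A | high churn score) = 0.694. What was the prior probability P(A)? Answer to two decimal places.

P(A) = 0.31

In odds form, posterior odds = prior odds × likelihood ratio, so prior odds = posterior odds ÷ LR.
Posterior odds = 0.694/(1−0.694) = 2.2680. LR = 0.91/0.18 = 5.0556.
Prior odds = 2.2680/5.0556 = 0.4486, so P(A) = 0.4486/(1+0.4486) ≈ 0.31.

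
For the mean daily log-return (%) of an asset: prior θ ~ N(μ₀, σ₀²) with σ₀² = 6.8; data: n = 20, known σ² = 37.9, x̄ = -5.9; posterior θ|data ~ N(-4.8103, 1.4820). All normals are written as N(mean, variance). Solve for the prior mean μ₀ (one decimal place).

μ₀ = -0.9

The posterior mean is a precision-weighted average: μ_n = (τ₀μ₀ + τ_data·x̄)/(τ₀+τ_data), with τ₀=1/σ₀² and τ_data=n/σ².
Here τ₀ = 1/6.8 = 0.147059 and τ_data = 20/37.9 = 0.527704, so τ_n = 0.674763.
Rearranging for μ₀: μ₀ = (μ_n·τ_n − τ_data·x̄)/τ₀ = (-4.8103·0.674763 − 0.527704·-5.9) / 0.147059 = -0.132359/0.147059 ≈ -0.9.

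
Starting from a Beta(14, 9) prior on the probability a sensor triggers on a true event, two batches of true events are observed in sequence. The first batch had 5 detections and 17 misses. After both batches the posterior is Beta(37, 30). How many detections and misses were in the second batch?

18 detections and 4 misses

Sequential conjugate updates are equivalent to a single update on the pooled data, so total successes = posterior α − prior α and total failures = posterior β − prior β.
Total across both batches: 37−14=23 detections, 30−9=21 misses.
Subtract the first batch: 23−5=18 detections and 21−17=4 misses.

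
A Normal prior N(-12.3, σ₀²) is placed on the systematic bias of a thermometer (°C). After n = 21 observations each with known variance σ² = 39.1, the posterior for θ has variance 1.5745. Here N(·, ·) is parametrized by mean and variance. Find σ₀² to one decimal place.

σ₀² = 10.2

For the Normal–Normal model with known σ², precisions add: τ_n = τ₀ + n/σ².
So 1/σ₀² = 1/1.5745 − 21/39.1 = 0.635122 − 0.537084 = 0.098038.
Hence σ₀² = 1/0.098038 ≈ 10.2.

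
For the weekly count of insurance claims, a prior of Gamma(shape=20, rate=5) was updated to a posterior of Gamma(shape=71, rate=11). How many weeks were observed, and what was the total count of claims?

n = 6 weeks with total 51 claims

Gamma–Poisson conjugacy: posterior shape = α + Σxᵢ, posterior rate = β + n.
Matching: Σxᵢ = 71 − 20 = 51 and n = 11 − 5 = 6.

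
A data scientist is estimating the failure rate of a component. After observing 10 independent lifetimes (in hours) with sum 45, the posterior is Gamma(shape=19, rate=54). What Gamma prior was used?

Gamma–exponential conjugacy: posterior shape = α + n, posterior rate = β + Σtᵢ.
So α = 19 − 10 = 9 and β = 54 − 45 = 9.

Gamma(shape=9, rate=9)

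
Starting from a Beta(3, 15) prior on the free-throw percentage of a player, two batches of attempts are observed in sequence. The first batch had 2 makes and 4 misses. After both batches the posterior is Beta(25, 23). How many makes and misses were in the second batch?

Because Beta–binomial updating is additive in the counts, the combined data contributed (α_post−α_prior, β_post−β_prior) successes and failures.
Total across both batches: 25−3=22 makes, 23−15=8 misses.
Subtract the first batch: 22−2=20 makes and 8−4=4 misses.

20 makes and 4 misses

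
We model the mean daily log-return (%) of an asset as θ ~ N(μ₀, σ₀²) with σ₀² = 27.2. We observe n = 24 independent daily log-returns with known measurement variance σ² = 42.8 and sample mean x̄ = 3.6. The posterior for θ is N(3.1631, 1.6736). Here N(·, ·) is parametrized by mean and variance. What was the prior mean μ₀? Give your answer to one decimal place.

With known observation variance, the Normal–Normal posterior has precision τ_n = τ₀ + n/σ² and mean μ_n = (τ₀μ₀ + (n/σ²)x̄)/τ_n.
Here τ₀ = 1/27.2 = 0.036765 and τ_data = 24/42.8 = 0.560748, so τ_n = 0.597513.
Rearranging for μ₀: μ₀ = (μ_n·τ_n − τ_data·x̄)/τ₀ = (3.1631·0.597513 − 0.560748·3.6) / 0.036765 = -0.128699/0.036765 ≈ -3.5.

μ₀ = -3.5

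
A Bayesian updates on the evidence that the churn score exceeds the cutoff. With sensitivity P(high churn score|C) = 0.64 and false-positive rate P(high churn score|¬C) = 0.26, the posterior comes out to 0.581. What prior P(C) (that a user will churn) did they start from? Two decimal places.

In odds form, posterior odds = prior odds × likelihood ratio, so prior odds = posterior odds ÷ LR.
Posterior odds = 0.581/(1−0.581) = 1.3866. LR = 0.64/0.26 = 2.4615.
Prior odds = 1.3866/2.4615 = 0.5633, so P(C) = 0.5633/(1+0.5633) ≈ 0.36.

P(C) = 0.36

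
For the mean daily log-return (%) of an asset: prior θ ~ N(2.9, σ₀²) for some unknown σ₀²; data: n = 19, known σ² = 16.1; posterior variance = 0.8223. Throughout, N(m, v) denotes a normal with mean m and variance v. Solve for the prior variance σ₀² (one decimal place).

σ₀² = 27.8

For the Normal–Normal model with known σ², precisions add: τ_n = τ₀ + n/σ².
So 1/σ₀² = 1/0.8223 − 19/16.1 = 1.216101 − 1.180124 = 0.035977.
Hence σ₀² = 1/0.035977 ≈ 27.8.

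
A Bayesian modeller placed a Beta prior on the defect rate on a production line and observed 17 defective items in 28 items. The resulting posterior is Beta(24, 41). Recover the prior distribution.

Under Beta–binomial conjugacy the posterior parameters are (α+s, β+f).
Subtract the data counts: 24−17=7, 41−11=30.

Beta(7, 30)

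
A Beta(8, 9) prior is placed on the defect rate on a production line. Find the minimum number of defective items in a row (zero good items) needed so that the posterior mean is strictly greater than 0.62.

After k defective items and 0 good items the posterior is Beta(8+k, 9), with mean (8+k)/(8+9+k).
Set (8+k)/(17+k) > 0.62 and solve: k > (0.62·17 − 8)/(1 − 0.62) = 6.684.
The smallest integer exceeding 6.684 is 7, and checking k=7: (15)/(24) = 0.6250 > 0.62.

k = 7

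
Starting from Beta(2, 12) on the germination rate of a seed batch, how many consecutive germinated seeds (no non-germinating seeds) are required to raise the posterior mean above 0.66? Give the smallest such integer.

After k germinated seeds and 0 non-germinating seeds the posterior is Beta(2+k, 12), with mean (2+k)/(2+12+k).
Set (2+k)/(14+k) > 0.66 and solve: k > (0.66·14 − 2)/(1 − 0.66) = 21.294.
The smallest integer exceeding 21.294 is 22.

k = 22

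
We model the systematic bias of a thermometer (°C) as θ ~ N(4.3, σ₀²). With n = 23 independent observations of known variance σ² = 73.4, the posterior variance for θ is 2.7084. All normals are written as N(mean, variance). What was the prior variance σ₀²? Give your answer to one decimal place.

Posterior precision equals prior precision plus data precision: 1/σ_n² = 1/σ₀² + n/σ².
So 1/σ₀² = 1/2.7084 − 23/73.4 = 0.369222 − 0.313351 = 0.055871.
Hence σ₀² = 1/0.055871 ≈ 17.9.

σ₀² = 17.9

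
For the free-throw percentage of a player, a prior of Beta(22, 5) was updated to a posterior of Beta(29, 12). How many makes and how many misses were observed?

7 makes and 7 misses

A Beta(α, β) prior with s successes and f failures in binomial data gives a Beta(α+s, β+f) posterior.
Match parameters: s=29−22=7, f=12−5=7.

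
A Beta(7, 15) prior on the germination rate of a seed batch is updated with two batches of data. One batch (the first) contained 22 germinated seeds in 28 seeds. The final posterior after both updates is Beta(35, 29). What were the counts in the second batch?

Because Beta–binomial updating is additive in the counts, the combined data contributed (α_post−α_prior, β_post−β_prior) successes and failures.
Total across both batches: 35−7=28 germinated seeds, 29−15=14 non-germinating seeds.
Subtract the first batch: 28−22=6 germinated seeds and 14−6=8 non-germinating seeds.

6 germinated seeds and 8 non-germinating seeds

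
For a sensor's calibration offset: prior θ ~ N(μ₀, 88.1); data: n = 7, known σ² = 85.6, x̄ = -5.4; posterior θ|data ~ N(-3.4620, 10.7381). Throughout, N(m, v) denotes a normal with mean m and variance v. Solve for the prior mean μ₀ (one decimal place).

With known observation variance, the Normal–Normal posterior has precision τ_n = τ₀ + n/σ² and mean μ_n = (τ₀μ₀ + (n/σ²)x̄)/τ_n.
Here τ₀ = 1/88.1 = 0.011351 and τ_data = 7/85.6 = 0.081776, so τ_n = 0.093127.
Rearranging for μ₀: μ₀ = (μ_n·τ_n − τ_data·x̄)/τ₀ = (-3.4620·0.093127 − 0.081776·-5.4) / 0.011351 = 0.119185/0.011351 ≈ 10.5.

μ₀ = 10.5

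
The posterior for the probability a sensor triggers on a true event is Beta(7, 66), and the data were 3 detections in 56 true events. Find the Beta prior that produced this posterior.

Beta(4, 13)

Beta is conjugate to the binomial likelihood: posterior = Beta(α+s, β+f).
Subtract the data counts: 7−3=4, 66−53=13.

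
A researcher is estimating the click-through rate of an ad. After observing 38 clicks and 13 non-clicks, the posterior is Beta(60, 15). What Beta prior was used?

Beta is conjugate to the binomial likelihood: posterior = Beta(a+s, b+f).
Subtract the data counts: 60−38=22, 15−13=2.

Beta(22, 2)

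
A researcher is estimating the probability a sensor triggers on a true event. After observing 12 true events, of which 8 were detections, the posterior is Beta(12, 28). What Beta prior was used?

Under Beta–binomial conjugacy the posterior parameters are (a+s, b+f).
Subtract the data counts: 12−8=4, 28−4=24.

Beta(4, 24)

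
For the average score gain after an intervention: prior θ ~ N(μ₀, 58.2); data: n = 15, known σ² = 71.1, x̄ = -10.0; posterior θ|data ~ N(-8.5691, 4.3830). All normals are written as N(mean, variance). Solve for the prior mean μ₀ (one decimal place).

The posterior mean is a precision-weighted average: μ_n = (τ₀μ₀ + τ_data·x̄)/(τ₀+τ_data), with τ₀=1/σ₀² and τ_data=n/σ².
Here τ₀ = 1/58.2 = 0.017182 and τ_data = 15/71.1 = 0.210970, so τ_n = 0.228152.
Rearranging for μ₀: μ₀ = (μ_n·τ_n − τ_data·x̄)/τ₀ = (-8.5691·0.228152 − 0.210970·-10.0) / 0.017182 = 0.154643/0.017182 ≈ 9.0.

μ₀ = 9.0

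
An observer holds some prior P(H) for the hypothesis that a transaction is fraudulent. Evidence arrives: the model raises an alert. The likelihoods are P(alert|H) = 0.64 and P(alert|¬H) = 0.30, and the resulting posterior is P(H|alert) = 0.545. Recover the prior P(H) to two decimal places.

Bayes' rule in odds form gives O(H|E) = O(H)·[P(E|H)/P(E|¬H)], hence O(H) = O(H|E)/LR.
Posterior odds = 0.545/(1−0.545) = 1.1978. LR = 0.64/0.30 = 2.1333.
Prior odds = 1.1978/2.1333 = 0.5615, so P(H) = 0.5615/(1+0.5615) ≈ 0.36.

P(H) = 0.36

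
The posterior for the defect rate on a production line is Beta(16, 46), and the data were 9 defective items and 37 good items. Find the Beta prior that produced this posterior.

Beta(7, 9)

A Beta(α, β) prior with s successes and f failures in binomial data gives a Beta(α+s, β+f) posterior.
So α = 16 − 9 = 7 and β = 46 − 37 = 9.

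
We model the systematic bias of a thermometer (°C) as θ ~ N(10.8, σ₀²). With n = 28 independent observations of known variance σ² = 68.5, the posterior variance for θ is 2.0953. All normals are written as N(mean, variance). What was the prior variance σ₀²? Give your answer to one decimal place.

σ₀² = 14.6

For the Normal–Normal model with known σ², precisions add: τ_n = τ₀ + n/σ².
So 1/σ₀² = 1/2.0953 − 28/68.5 = 0.477259 − 0.408759 = 0.068500.
Hence σ₀² = 1/0.068500 ≈ 14.6.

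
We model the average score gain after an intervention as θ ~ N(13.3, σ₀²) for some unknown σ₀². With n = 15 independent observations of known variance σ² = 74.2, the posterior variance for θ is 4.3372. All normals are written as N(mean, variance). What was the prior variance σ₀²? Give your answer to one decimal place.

For the Normal–Normal model with known σ², precisions add: τ_n = τ₀ + n/σ².
So 1/σ₀² = 1/4.3372 − 15/74.2 = 0.230563 − 0.202156 = 0.028407.
Hence σ₀² = 1/0.028407 ≈ 35.2.

σ₀² = 35.2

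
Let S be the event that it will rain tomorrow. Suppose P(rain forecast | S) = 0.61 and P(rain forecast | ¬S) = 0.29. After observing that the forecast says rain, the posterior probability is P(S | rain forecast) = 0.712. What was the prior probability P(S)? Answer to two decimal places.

P(S) = 0.54

In odds form, posterior odds = prior odds × likelihood ratio, so prior odds = posterior odds ÷ LR.
Posterior odds = 0.712/(1−0.712) = 2.4722. LR = 0.61/0.29 = 2.1034.
Prior odds = 2.4722/2.1034 = 1.1753, so P(S) = 1.1753/(1+1.1753) ≈ 0.54.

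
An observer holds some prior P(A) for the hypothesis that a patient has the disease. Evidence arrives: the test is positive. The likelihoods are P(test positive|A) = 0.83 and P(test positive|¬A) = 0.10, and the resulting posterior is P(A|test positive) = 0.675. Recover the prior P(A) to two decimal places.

In odds form, posterior odds = prior odds × likelihood ratio, so prior odds = posterior odds ÷ LR.
Posterior odds = 0.675/(1−0.675) = 2.0769. LR = 0.83/0.10 = 8.3000.
Prior odds = 2.0769/8.3000 = 0.2502, so P(A) = 0.2502/(1+0.2502) ≈ 0.20.

P(A) = 0.20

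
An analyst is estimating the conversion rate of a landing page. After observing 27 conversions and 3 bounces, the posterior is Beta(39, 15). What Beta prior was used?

Beta(12, 12)

Under Beta–binomial conjugacy the posterior parameters are (α+s, β+f).
So α = 39 − 27 = 12 and β = 15 − 3 = 12.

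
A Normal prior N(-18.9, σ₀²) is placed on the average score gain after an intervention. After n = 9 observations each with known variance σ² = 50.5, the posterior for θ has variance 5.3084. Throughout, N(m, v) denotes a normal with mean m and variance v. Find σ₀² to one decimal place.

Posterior precision equals prior precision plus data precision: 1/σ_n² = 1/σ₀² + n/σ².
So 1/σ₀² = 1/5.3084 − 9/50.5 = 0.188381 − 0.178218 = 0.010163.
Hence σ₀² = 1/0.010163 ≈ 98.4.

σ₀² = 98.4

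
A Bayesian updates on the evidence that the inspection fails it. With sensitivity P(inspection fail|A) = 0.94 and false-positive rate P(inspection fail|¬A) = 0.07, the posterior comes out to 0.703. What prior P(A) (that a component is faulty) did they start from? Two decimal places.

P(A) = 0.15

Bayes' rule in odds form gives O(A|E) = O(A)·[P(E|A)/P(E|¬A)], hence O(A) = O(A|E)/LR.
Posterior odds = 0.703/(1−0.703) = 2.3670. LR = 0.94/0.07 = 13.4286.
Prior odds = 2.3670/13.4286 = 0.1763, so P(A) = 0.1763/(1+0.1763) ≈ 0.15.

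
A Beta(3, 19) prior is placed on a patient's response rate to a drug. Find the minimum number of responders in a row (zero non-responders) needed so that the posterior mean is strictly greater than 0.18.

After k responders and 0 non-responders the posterior is Beta(3+k, 19), with mean (3+k)/(3+19+k).
Set (3+k)/(22+k) > 0.18 and solve: k > (0.18·22 − 3)/(1 − 0.18) = 1.171.
The smallest integer exceeding 1.171 is 2, and checking k=2: (5)/(24) = 0.2083 > 0.18.

k = 2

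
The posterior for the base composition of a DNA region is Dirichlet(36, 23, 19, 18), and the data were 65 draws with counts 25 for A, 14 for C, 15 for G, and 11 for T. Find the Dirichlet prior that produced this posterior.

Dirichlet(11, 9, 4, 7)

For a Dirichlet(α) prior with multinomial counts c, the posterior is Dirichlet(α + c) componentwise.
Subtract each count from the matching posterior parameter: 36−25=11, 23−14=9, 19−15=4, 18−11=7.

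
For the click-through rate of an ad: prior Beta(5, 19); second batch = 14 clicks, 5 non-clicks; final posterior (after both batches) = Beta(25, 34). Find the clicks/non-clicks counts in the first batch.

Sequential conjugate updates are equivalent to a single update on the pooled data, so total successes = posterior α − prior α and total failures = posterior β − prior β.
Total across both batches: 25−5=20 clicks, 34−19=15 non-clicks.
Subtract the second batch: 20−14=6 clicks and 15−5=10 non-clicks.

6 clicks and 10 non-clicks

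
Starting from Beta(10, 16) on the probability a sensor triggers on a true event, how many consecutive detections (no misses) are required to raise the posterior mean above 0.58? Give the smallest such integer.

After k detections and 0 misses the posterior is Beta(10+k, 16), with mean (10+k)/(10+16+k).
Set (10+k)/(26+k) > 0.58 and solve: k > (0.58·26 − 10)/(1 − 0.58) = 12.095.
The smallest integer exceeding 12.095 is 13.

k = 13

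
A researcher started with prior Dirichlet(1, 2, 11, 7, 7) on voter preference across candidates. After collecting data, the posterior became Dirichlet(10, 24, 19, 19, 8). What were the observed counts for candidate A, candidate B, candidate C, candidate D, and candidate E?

counts (9, 22, 8, 12, 1)

For a Dirichlet(α) prior with multinomial counts c, the posterior is Dirichlet(α + c) componentwise.
Counts are posterior − prior componentwise: 10−1=9, 24−2=22, 19−11=8, 19−7=12, 8−7=1.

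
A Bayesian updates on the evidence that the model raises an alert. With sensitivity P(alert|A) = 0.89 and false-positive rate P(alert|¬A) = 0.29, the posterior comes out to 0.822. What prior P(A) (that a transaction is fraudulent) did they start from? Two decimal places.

In odds form, posterior odds = prior odds × likelihood ratio, so prior odds = posterior odds ÷ LR.
Posterior odds = 0.822/(1−0.822) = 4.6180. LR = 0.89/0.29 = 3.0690.
Prior odds = 4.6180/3.0690 = 1.5047, so P(A) = 1.5047/(1+1.5047) ≈ 0.60.

P(A) = 0.60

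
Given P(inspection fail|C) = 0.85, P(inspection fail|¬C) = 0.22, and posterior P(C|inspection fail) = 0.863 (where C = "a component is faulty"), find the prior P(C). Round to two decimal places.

In odds form, posterior odds = prior odds × likelihood ratio, so prior odds = posterior odds ÷ LR.
Posterior odds = 0.863/(1−0.863) = 6.2993. LR = 0.85/0.22 = 3.8636.
Prior odds = 6.2993/3.8636 = 1.6304, so P(C) = 1.6304/(1+1.6304) ≈ 0.62.

P(C) = 0.62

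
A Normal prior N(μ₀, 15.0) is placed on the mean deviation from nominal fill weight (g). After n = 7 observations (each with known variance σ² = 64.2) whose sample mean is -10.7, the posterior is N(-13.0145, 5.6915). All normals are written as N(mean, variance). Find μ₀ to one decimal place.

With known observation variance, the Normal–Normal posterior has precision τ_n = τ₀ + n/σ² and mean μ_n = (τ₀μ₀ + (n/σ²)x̄)/τ_n.
Here τ₀ = 1/15.0 = 0.066667 and τ_data = 7/64.2 = 0.109034, so τ_n = 0.175701.
Rearranging for μ₀: μ₀ = (μ_n·τ_n − τ_data·x̄)/τ₀ = (-13.0145·0.175701 − 0.109034·-10.7) / 0.066667 = -1.119997/0.066667 ≈ -16.8.

μ₀ = -16.8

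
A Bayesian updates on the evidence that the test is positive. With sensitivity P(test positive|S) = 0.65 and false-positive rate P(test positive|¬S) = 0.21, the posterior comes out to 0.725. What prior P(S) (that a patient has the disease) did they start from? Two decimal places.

Bayes' rule in odds form gives O(S|E) = O(S)·[P(E|S)/P(E|¬S)], hence O(S) = O(S|E)/LR.
Posterior odds = 0.725/(1−0.725) = 2.6364. LR = 0.65/0.21 = 3.0952.
Prior odds = 2.6364/3.0952 = 0.8518, so P(S) = 0.8518/(1+0.8518) ≈ 0.46.

P(S) = 0.46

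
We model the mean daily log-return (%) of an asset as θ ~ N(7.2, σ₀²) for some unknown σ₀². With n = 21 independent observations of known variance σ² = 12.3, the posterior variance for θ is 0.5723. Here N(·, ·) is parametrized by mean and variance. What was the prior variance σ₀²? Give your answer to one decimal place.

σ₀² = 25.0

Posterior precision equals prior precision plus data precision: 1/σ_n² = 1/σ₀² + n/σ².
So 1/σ₀² = 1/0.5723 − 21/12.3 = 1.747335 − 1.707317 = 0.040018.
Hence σ₀² = 1/0.040018 ≈ 25.0.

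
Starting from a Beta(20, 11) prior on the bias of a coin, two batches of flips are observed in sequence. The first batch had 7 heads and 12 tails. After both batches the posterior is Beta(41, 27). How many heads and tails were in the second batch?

Sequential conjugate updates are equivalent to a single update on the pooled data, so total successes = posterior α − prior α and total failures = posterior β − prior β.
Total across both batches: 41−20=21 heads, 27−11=16 tails.
Subtract the first batch: 21−7=14 heads and 16−12=4 tails.

14 heads and 4 tails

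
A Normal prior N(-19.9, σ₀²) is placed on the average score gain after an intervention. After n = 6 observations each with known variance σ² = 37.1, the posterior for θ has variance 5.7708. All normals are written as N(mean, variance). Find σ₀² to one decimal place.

σ₀² = 86.5

For the Normal–Normal model with known σ², precisions add: τ_n = τ₀ + n/σ².
So 1/σ₀² = 1/5.7708 − 6/37.1 = 0.173286 − 0.161725 = 0.011561.
Hence σ₀² = 1/0.011561 ≈ 86.5.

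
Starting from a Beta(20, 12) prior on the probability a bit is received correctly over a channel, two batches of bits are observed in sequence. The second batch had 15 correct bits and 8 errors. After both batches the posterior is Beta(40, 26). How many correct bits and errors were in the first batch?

5 correct bits and 6 errors

Sequential conjugate updates are equivalent to a single update on the pooled data, so total successes = posterior α − prior α and total failures = posterior β − prior β.
Total across both batches: 40−20=20 correct bits, 26−12=14 errors.
Subtract the second batch: 20−15=5 correct bits and 14−8=6 errors.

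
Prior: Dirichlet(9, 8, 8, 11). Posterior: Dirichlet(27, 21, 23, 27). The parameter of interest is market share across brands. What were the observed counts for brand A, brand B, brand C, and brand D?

For a Dirichlet(α) prior with multinomial counts c, the posterior is Dirichlet(α + c) componentwise.
Counts are posterior − prior componentwise: 27−9=18, 21−8=13, 23−8=15, 27−11=16.

counts (18, 13, 15, 16)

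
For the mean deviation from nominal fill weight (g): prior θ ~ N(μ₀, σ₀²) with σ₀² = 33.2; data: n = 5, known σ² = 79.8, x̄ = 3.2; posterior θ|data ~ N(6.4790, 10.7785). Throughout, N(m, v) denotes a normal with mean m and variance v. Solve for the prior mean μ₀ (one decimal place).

μ₀ = 13.3

With known observation variance, the Normal–Normal posterior has precision τ_n = τ₀ + n/σ² and mean μ_n = (τ₀μ₀ + (n/σ²)x̄)/τ_n.
Here τ₀ = 1/33.2 = 0.030120 and τ_data = 5/79.8 = 0.062657, so τ_n = 0.092777.
Rearranging for μ₀: μ₀ = (μ_n·τ_n − τ_data·x̄)/τ₀ = (6.4790·0.092777 − 0.062657·3.2) / 0.030120 = 0.400600/0.030120 ≈ 13.3.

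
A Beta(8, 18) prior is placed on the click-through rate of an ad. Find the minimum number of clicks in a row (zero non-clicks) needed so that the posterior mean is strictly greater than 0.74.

k = 44

After k clicks and 0 non-clicks the posterior is Beta(8+k, 18), with mean (8+k)/(8+18+k).
Set (8+k)/(26+k) > 0.74 and solve: k > (0.74·26 − 8)/(1 − 0.74) = 43.231.
The smallest integer exceeding 43.231 is 44.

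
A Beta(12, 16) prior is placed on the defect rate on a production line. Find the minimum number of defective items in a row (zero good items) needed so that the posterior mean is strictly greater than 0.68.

After k defective items and 0 good items the posterior is Beta(12+k, 16), with mean (12+k)/(12+16+k).
Set (12+k)/(28+k) > 0.68 and solve: k > (0.68·28 − 12)/(1 − 0.68) = 22.000.
The smallest integer exceeding 22.000 is 23, and checking k=23: (35)/(51) = 0.6863 > 0.68.

k = 23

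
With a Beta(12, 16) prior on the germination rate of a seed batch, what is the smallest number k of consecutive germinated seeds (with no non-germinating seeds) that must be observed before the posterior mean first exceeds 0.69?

After k germinated seeds and 0 non-germinating seeds the posterior is Beta(12+k, 16), with mean (12+k)/(12+16+k).
Set (12+k)/(28+k) > 0.69 and solve: k > (0.69·28 − 12)/(1 − 0.69) = 23.613.
The smallest integer exceeding 23.613 is 24.

k = 24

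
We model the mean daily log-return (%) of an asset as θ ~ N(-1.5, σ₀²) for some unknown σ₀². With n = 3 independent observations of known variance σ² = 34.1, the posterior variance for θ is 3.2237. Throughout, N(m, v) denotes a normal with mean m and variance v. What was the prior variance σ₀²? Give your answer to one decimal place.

σ₀² = 4.5

For the Normal–Normal model with known σ², precisions add: τ_n = τ₀ + n/σ².
So 1/σ₀² = 1/3.2237 − 3/34.1 = 0.310203 − 0.087977 = 0.222226.
Hence σ₀² = 1/0.222226 ≈ 4.5.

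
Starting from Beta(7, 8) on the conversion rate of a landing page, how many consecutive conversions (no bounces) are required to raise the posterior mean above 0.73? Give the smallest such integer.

k = 15

After k conversions and 0 bounces the posterior is Beta(7+k, 8), with mean (7+k)/(7+8+k).
Set (7+k)/(15+k) > 0.73 and solve: k > (0.73·15 − 7)/(1 − 0.73) = 14.630.
The smallest integer exceeding 14.630 is 15.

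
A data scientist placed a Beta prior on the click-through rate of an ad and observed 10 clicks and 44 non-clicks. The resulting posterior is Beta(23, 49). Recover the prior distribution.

Beta(13, 5)

Beta is conjugate to the binomial likelihood: posterior = Beta(a+s, b+f).
Subtract the data counts: 23−10=13, 49−44=5.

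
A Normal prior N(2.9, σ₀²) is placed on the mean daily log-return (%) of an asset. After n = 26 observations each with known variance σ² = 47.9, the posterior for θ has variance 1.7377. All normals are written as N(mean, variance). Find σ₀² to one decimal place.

Posterior precision equals prior precision plus data precision: 1/σ_n² = 1/σ₀² + n/σ².
So 1/σ₀² = 1/1.7377 − 26/47.9 = 0.575473 − 0.542797 = 0.032676.
Hence σ₀² = 1/0.032676 ≈ 30.6.

σ₀² = 30.6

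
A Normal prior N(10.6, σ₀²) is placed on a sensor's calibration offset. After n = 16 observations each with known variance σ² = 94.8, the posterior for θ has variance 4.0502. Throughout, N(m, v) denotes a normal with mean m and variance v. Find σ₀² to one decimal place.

σ₀² = 12.8

Posterior precision equals prior precision plus data precision: 1/σ_n² = 1/σ₀² + n/σ².
So 1/σ₀² = 1/4.0502 − 16/94.8 = 0.246901 − 0.168776 = 0.078125.
Hence σ₀² = 1/0.078125 ≈ 12.8.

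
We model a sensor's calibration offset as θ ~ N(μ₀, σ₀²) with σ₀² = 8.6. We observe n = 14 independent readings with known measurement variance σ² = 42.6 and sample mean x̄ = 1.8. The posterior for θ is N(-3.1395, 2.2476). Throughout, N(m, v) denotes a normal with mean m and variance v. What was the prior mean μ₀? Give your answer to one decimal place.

μ₀ = -17.1

With known observation variance, the Normal–Normal posterior has precision τ_n = τ₀ + n/σ² and mean μ_n = (τ₀μ₀ + (n/σ²)x̄)/τ_n.
Here τ₀ = 1/8.6 = 0.116279 and τ_data = 14/42.6 = 0.328638, so τ_n = 0.444917.
Rearranging for μ₀: μ₀ = (μ_n·τ_n − τ_data·x̄)/τ₀ = (-3.1395·0.444917 − 0.328638·1.8) / 0.116279 = -1.988365/0.116279 ≈ -17.1.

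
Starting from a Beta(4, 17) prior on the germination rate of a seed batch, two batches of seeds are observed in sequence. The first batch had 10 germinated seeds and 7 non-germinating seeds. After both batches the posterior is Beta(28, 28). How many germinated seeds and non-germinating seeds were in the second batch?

Sequential conjugate updates are equivalent to a single update on the pooled data, so total successes = posterior α − prior α and total failures = posterior β − prior β.
Total across both batches: 28−4=24 germinated seeds, 28−17=11 non-germinating seeds.
Subtract the first batch: 24−10=14 germinated seeds and 11−7=4 non-germinating seeds.

14 germinated seeds and 4 non-germinating seeds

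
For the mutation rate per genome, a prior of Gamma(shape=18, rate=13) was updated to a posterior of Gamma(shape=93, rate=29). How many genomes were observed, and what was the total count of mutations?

Gamma–Poisson conjugacy: posterior shape = α + Σxᵢ, posterior rate = β + n.
Matching: Σxᵢ = 93 − 18 = 75 and n = 29 − 13 = 16.

n = 16 genomes with total 75 mutations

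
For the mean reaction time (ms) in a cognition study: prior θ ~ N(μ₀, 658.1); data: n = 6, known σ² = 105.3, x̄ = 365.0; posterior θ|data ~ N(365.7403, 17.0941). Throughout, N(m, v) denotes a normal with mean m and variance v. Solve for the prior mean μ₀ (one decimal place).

With known observation variance, the Normal–Normal posterior has precision τ_n = τ₀ + n/σ² and mean μ_n = (τ₀μ₀ + (n/σ²)x̄)/τ_n.
Here τ₀ = 1/658.1 = 0.001520 and τ_data = 6/105.3 = 0.056980, so τ_n = 0.058500.
Rearranging for μ₀: μ₀ = (μ_n·τ_n − τ_data·x̄)/τ₀ = (365.7403·0.058500 − 0.056980·365.0) / 0.001520 = 0.598108/0.001520 ≈ 393.5.

μ₀ = 393.5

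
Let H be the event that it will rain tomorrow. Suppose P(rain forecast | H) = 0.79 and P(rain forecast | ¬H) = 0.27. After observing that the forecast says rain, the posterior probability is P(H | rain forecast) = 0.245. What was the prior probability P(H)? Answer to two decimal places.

In odds form, posterior odds = prior odds × likelihood ratio, so prior odds = posterior odds ÷ LR.
Posterior odds = 0.245/(1−0.245) = 0.3245. LR = 0.79/0.27 = 2.9259.
Prior odds = 0.3245/2.9259 = 0.1109, so P(H) = 0.1109/(1+0.1109) ≈ 0.10.

P(H) = 0.10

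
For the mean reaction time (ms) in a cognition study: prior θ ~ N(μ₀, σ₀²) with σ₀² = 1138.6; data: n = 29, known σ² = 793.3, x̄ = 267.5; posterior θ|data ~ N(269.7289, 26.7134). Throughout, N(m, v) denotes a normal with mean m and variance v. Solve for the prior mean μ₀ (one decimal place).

The posterior mean is a precision-weighted average: μ_n = (τ₀μ₀ + τ_data·x̄)/(τ₀+τ_data), with τ₀=1/σ₀² and τ_data=n/σ².
Here τ₀ = 1/1138.6 = 0.000878 and τ_data = 29/793.3 = 0.036556, so τ_n = 0.037434.
Rearranging for μ₀: μ₀ = (μ_n·τ_n − τ_data·x̄)/τ₀ = (269.7289·0.037434 − 0.036556·267.5) / 0.000878 = 0.318302/0.000878 ≈ 362.5.

μ₀ = 362.5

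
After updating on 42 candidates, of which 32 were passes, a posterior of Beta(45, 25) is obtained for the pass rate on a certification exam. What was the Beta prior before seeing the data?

Under Beta–binomial conjugacy the posterior parameters are (a+s, b+f).
Subtract the data counts: 45−32=13, 25−10=15.

Beta(13, 15)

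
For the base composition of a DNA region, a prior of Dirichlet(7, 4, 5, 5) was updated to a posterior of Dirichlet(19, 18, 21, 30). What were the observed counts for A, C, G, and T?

For a Dirichlet(α) prior with multinomial counts c, the posterior is Dirichlet(α + c) componentwise.
Counts are posterior − prior componentwise: 19−7=12, 18−4=14, 21−5=16, 30−5=25.

counts (12, 14, 16, 25)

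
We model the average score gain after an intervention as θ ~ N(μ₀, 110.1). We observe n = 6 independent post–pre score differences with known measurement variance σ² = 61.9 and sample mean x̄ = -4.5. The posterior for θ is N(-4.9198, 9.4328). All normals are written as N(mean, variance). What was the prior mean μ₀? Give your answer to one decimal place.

μ₀ = -9.4

The posterior mean is a precision-weighted average: μ_n = (τ₀μ₀ + τ_data·x̄)/(τ₀+τ_data), with τ₀=1/σ₀² and τ_data=n/σ².
Here τ₀ = 1/110.1 = 0.009083 and τ_data = 6/61.9 = 0.096931, so τ_n = 0.106014.
Rearranging for μ₀: μ₀ = (μ_n·τ_n − τ_data·x̄)/τ₀ = (-4.9198·0.106014 − 0.096931·-4.5) / 0.009083 = -0.085378/0.009083 ≈ -9.4.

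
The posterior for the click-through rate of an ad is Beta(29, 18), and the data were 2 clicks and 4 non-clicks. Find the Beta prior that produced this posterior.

A Beta(α, β) prior with s successes and f failures in binomial data gives a Beta(α+s, β+f) posterior.
Subtract the data counts: 29−2=27, 18−4=14.

Beta(27, 14)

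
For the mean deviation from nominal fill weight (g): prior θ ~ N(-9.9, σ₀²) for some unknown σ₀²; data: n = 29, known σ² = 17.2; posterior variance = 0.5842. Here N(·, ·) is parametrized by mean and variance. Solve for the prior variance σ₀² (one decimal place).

σ₀² = 38.9

Posterior precision equals prior precision plus data precision: 1/σ_n² = 1/σ₀² + n/σ².
So 1/σ₀² = 1/0.5842 − 29/17.2 = 1.711743 − 1.686047 = 0.025696.
Hence σ₀² = 1/0.025696 ≈ 38.9.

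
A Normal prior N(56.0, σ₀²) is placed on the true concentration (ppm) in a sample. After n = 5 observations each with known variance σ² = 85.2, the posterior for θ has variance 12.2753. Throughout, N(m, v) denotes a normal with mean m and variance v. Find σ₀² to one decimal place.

For the Normal–Normal model with known σ², precisions add: τ_n = τ₀ + n/σ².
So 1/σ₀² = 1/12.2753 − 5/85.2 = 0.081464 − 0.058685 = 0.022779.
Hence σ₀² = 1/0.022779 ≈ 43.9.

σ₀² = 43.9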